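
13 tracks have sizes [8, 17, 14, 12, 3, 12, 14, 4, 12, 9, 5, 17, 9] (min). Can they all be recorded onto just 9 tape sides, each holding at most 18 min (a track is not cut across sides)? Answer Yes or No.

A valid assignment using 9 tape sides:
  side 1: 17 = 17
  side 2: 17 = 17
  side 3: 14 + 4 = 18
  side 4: 14 + 3 = 17
  side 5: 12 + 5 = 17
  side 6: 12 = 12
  side 7: 12 = 12
  side 8: 9 + 9 = 18
  side 9: 8 = 8
Every load is within 18 min, so 9 tape sides suffice.

Yes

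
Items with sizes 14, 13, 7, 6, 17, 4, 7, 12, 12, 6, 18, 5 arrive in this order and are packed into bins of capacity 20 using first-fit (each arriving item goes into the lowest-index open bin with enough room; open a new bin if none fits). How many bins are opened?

  14 → bin 1 (new)  [load 14/20]
  13 → bin 2 (new)  [load 13/20]
  7 → bin 2  [load 20/20]
  6 → bin 1  [load 20/20]
  17 → bin 3 (new)  [load 17/20]
  4 → bin 4 (new)  [load 4/20]
  7 → bin 4  [load 11/20]
  12 → bin 5 (new)  [load 12/20]
  12 → bin 6 (new)  [load 12/20]
  6 → bin 4  [load 17/20]
  18 → bin 7 (new)  [load 18/20]
  5 → bin 5  [load 17/20]
7 bins opened.

7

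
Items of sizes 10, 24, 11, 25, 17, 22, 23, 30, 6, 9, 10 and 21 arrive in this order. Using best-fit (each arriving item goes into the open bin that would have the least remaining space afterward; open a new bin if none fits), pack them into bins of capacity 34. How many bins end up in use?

7

  10 → bin 1 (new)  [load 10/34]
  24 → bin 1  [load 34/34]
  11 → bin 2 (new)  [load 11/34]
  25 → bin 3 (new)  [load 25/34]
  17 → bin 2  [load 28/34]
  22 → bin 4 (new)  [load 22/34]
  23 → bin 5 (new)  [load 23/34]
  30 → bin 6 (new)  [load 30/34]
  6 → bin 2  [load 34/34]
  9 → bin 3  [load 34/34]
  10 → bin 5  [load 33/34]
  21 → bin 7 (new)  [load 21/34]
7 bins opened.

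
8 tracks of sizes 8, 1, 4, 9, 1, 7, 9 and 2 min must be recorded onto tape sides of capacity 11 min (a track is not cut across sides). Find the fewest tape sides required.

Total = 9 + 9 + 8 + 7 + 4 + 2 + 1 + 1 = 41 min.
Lower bound: ⌈41/11⌉ = 4 tape sides.
A packing using 4 tape sides:
  side 1: 9 + 2 = 11
  side 2: 9 + 1 + 1 = 11
  side 3: 8 = 8
  side 4: 7 + 4 = 11
This matches the lower bound, so 4 is optimal.

4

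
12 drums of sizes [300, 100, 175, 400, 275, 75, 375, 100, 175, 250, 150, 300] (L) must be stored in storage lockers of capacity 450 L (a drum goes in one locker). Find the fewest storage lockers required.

Total = 400 + 375 + 300 + 300 + 275 + 250 + 175 + 175 + 150 + 100 + 100 + 75 = 2675 L.
Lower bound: ⌈2675/450⌉ = 6 storage lockers.
A packing using 7 storage lockers:
  locker 1: 400 = 400
  locker 2: 375 + 75 = 450
  locker 3: 300 + 150 = 450
  locker 4: 300 + 100 = 400
  locker 5: 275 + 175 = 450
  locker 6: 250 + 175 = 425
  locker 7: 100 = 100
No arrangement into 6 storage lockers stays within capacity, so 7 is optimal.

7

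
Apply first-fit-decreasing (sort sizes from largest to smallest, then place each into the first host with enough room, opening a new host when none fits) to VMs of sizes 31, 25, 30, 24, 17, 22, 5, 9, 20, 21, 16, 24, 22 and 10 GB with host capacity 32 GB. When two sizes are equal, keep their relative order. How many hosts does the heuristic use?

11

Sorted descending: 31, 30, 25, 24, 24, 22, 22, 21, 20, 17, 16, 10, 9, 5.
  31 → host 1 (new)  [load 31/32]
  30 → host 2 (new)  [load 30/32]
  25 → host 3 (new)  [load 25/32]
  24 → host 4 (new)  [load 24/32]
  24 → host 5 (new)  [load 24/32]
  22 → host 6 (new)  [load 22/32]
  22 → host 7 (new)  [load 22/32]
  21 → host 8 (new)  [load 21/32]
  20 → host 9 (new)  [load 20/32]
  17 → host 10 (new)  [load 17/32]
  16 → host 11 (new)  [load 16/32]
  10 → host 6  [load 32/32]
  9 → host 7  [load 31/32]
  5 → host 3  [load 30/32]
11 hosts opened.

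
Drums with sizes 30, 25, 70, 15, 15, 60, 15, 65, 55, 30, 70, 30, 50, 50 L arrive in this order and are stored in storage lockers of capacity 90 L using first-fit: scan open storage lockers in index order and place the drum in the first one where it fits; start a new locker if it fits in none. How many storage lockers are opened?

8

  30 → locker 1 (new)  [load 30/90]
  25 → locker 1  [load 55/90]
  70 → locker 2 (new)  [load 70/90]
  15 → locker 1  [load 70/90]
  15 → locker 1  [load 85/90]
  60 → locker 3 (new)  [load 60/90]
  15 → locker 2  [load 85/90]
  65 → locker 4 (new)  [load 65/90]
  55 → locker 5 (new)  [load 55/90]
  30 → locker 3  [load 90/90]
  70 → locker 6 (new)  [load 70/90]
  30 → locker 5  [load 85/90]
  50 → locker 7 (new)  [load 50/90]
  50 → locker 8 (new)  [load 50/90]
8 storage lockers opened.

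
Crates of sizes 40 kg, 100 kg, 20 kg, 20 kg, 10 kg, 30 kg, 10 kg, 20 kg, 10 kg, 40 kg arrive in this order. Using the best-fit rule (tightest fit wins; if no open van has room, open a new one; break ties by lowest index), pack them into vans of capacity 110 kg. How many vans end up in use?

  40 → van 1 (new)  [load 40/110]
  100 → van 2 (new)  [load 100/110]
  20 → van 1  [load 60/110]
  20 → van 1  [load 80/110]
  10 → van 2  [load 110/110]
  30 → van 1  [load 110/110]
  10 → van 3 (new)  [load 10/110]
  20 → van 3  [load 30/110]
  10 → van 3  [load 40/110]
  40 → van 3  [load 80/110]
3 vans opened.

3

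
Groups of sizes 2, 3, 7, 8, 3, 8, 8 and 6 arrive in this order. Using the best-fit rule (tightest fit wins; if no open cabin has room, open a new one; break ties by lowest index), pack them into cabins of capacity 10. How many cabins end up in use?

6

  2 → cabin 1 (new)  [load 2/10]
  3 → cabin 1  [load 5/10]
  7 → cabin 2 (new)  [load 7/10]
  8 → cabin 3 (new)  [load 8/10]
  3 → cabin 2  [load 10/10]
  8 → cabin 4 (new)  [load 8/10]
  8 → cabin 5 (new)  [load 8/10]
  6 → cabin 6 (new)  [load 6/10]
6 cabins opened.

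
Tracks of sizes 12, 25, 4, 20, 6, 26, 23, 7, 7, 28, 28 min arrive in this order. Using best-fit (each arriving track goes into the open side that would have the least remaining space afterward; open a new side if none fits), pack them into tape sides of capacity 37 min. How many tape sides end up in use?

6

  12 → side 1 (new)  [load 12/37]
  25 → side 1  [load 37/37]
  4 → side 2 (new)  [load 4/37]
  20 → side 2  [load 24/37]
  6 → side 2  [load 30/37]
  26 → side 3 (new)  [load 26/37]
  23 → side 4 (new)  [load 23/37]
  7 → side 2  [load 37/37]
  7 → side 3  [load 33/37]
  28 → side 5 (new)  [load 28/37]
  28 → side 6 (new)  [load 28/37]
6 tape sides opened.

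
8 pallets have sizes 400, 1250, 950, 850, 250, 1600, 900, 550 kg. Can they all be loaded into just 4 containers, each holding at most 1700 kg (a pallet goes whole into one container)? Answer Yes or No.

No

Total = 6750 kg; ⌈6750/1700⌉ = 4.
The bound of 4 does not rule out 4, but exhaustive search shows no assignment into 4 containers of capacity 1700 kg exists — the minimum is 5.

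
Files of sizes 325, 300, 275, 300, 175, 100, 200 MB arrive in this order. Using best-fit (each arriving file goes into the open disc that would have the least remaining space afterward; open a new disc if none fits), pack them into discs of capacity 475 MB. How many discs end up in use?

4

  325 → disc 1 (new)  [load 325/475]
  300 → disc 2 (new)  [load 300/475]
  275 → disc 3 (new)  [load 275/475]
  300 → disc 4 (new)  [load 300/475]
  175 → disc 2  [load 475/475]
  100 → disc 1  [load 425/475]
  200 → disc 3  [load 475/475]
4 discs opened.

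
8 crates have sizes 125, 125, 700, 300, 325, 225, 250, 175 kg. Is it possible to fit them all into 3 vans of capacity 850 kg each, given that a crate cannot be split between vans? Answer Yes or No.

A valid assignment using 3 vans:
  van 1: 700 + 125 = 825
  van 2: 325 + 300 + 225 = 850
  van 3: 250 + 175 + 125 = 550
Every load is within 850 kg, so 3 vans suffice.

Yes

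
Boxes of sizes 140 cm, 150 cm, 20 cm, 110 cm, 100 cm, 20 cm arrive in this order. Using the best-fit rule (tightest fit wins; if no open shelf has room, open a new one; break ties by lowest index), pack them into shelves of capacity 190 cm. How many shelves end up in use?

4

  140 → shelf 1 (new)  [load 140/190]
  150 → shelf 2 (new)  [load 150/190]
  20 → shelf 2  [load 170/190]
  110 → shelf 3 (new)  [load 110/190]
  100 → shelf 4 (new)  [load 100/190]
  20 → shelf 2  [load 190/190]
4 shelves opened.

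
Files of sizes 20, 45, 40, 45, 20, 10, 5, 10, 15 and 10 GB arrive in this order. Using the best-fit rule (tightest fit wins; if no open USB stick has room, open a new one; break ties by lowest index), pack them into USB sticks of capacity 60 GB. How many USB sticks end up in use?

4

  20 → USB stick 1 (new)  [load 20/60]
  45 → USB stick 2 (new)  [load 45/60]
  40 → USB stick 1  [load 60/60]
  45 → USB stick 3 (new)  [load 45/60]
  20 → USB stick 4 (new)  [load 20/60]
  10 → USB stick 2  [load 55/60]
  5 → USB stick 2  [load 60/60]
  10 → USB stick 3  [load 55/60]
  15 → USB stick 4  [load 35/60]
  10 → USB stick 4  [load 45/60]
4 USB sticks opened.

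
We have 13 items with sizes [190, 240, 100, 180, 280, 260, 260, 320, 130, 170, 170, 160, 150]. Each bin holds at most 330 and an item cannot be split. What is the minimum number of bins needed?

Total = 320 + 280 + 260 + 260 + 240 + 190 + 180 + 170 + 170 + 160 + 150 + 130 + 100 = 2610.
Lower bound: ⌈2610/330⌉ = 8 bins.
Also, 9 items each exceed 165, and no two of those can share a bin, so at least 9 bins are needed.
A packing using 9 bins:
  bin 1: 320 = 320
  bin 2: 280 = 280
  bin 3: 260 = 260
  bin 4: 260 = 260
  bin 5: 240 = 240
  bin 6: 190 + 130 = 320
  bin 7: 180 + 150 = 330
  bin 8: 170 + 160 = 330
  bin 9: 170 + 100 = 270
This matches the lower bound, so 9 is optimal.

9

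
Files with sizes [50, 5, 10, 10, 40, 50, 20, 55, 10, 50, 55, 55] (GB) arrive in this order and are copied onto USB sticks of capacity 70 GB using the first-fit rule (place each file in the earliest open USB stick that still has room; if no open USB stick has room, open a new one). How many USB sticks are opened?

  50 → USB stick 1 (new)  [load 50/70]
  5 → USB stick 1  [load 55/70]
  10 → USB stick 1  [load 65/70]
  10 → USB stick 2 (new)  [load 10/70]
  40 → USB stick 2  [load 50/70]
  50 → USB stick 3 (new)  [load 50/70]
  20 → USB stick 2  [load 70/70]
  55 → USB stick 4 (new)  [load 55/70]
  10 → USB stick 3  [load 60/70]
  50 → USB stick 5 (new)  [load 50/70]
  55 → USB stick 6 (new)  [load 55/70]
  55 → USB stick 7 (new)  [load 55/70]
7 USB sticks opened.

7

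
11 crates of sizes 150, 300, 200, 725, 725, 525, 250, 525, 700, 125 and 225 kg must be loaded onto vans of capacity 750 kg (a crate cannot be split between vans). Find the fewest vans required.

7

Total = 725 + 725 + 700 + 525 + 525 + 300 + 250 + 225 + 200 + 150 + 125 = 4450 kg.
Lower bound: ⌈4450/750⌉ = 6 vans.
A packing using 7 vans:
  van 1: 725 = 725
  van 2: 725 = 725
  van 3: 700 = 700
  van 4: 525 + 225 = 750
  van 5: 525 + 200 = 725
  van 6: 300 + 250 + 150 = 700
  van 7: 125 = 125
No arrangement into 6 vans stays within capacity, so 7 is optimal.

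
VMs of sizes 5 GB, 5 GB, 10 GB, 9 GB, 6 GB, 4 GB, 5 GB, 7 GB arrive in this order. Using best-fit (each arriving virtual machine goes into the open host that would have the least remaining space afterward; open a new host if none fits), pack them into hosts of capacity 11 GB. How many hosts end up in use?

  5 → host 1 (new)  [load 5/11]
  5 → host 1  [load 10/11]
  10 → host 2 (new)  [load 10/11]
  9 → host 3 (new)  [load 9/11]
  6 → host 4 (new)  [load 6/11]
  4 → host 4  [load 10/11]
  5 → host 5 (new)  [load 5/11]
  7 → host 6 (new)  [load 7/11]
6 hosts opened.

6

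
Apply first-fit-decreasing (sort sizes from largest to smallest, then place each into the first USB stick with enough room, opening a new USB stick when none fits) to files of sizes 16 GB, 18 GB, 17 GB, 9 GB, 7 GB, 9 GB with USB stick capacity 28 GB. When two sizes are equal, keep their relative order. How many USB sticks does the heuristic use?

3

Sorted descending: 18, 17, 16, 9, 9, 7.
  18 → USB stick 1 (new)  [load 18/28]
  17 → USB stick 2 (new)  [load 17/28]
  16 → USB stick 3 (new)  [load 16/28]
  9 → USB stick 1  [load 27/28]
  9 → USB stick 2  [load 26/28]
  7 → USB stick 3  [load 23/28]
3 USB sticks opened.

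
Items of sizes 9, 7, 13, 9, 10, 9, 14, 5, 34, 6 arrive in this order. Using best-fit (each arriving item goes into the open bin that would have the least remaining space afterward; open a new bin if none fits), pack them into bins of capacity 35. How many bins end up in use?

  9 → bin 1 (new)  [load 9/35]
  7 → bin 1  [load 16/35]
  13 → bin 1  [load 29/35]
  9 → bin 2 (new)  [load 9/35]
  10 → bin 2  [load 19/35]
  9 → bin 2  [load 28/35]
  14 → bin 3 (new)  [load 14/35]
  5 → bin 1  [load 34/35]
  34 → bin 4 (new)  [load 34/35]
  6 → bin 2  [load 34/35]
4 bins opened.

4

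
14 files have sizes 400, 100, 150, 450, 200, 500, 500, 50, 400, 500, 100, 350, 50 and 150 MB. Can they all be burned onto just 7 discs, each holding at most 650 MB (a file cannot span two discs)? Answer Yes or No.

Yes

A valid assignment using 7 discs:
  disc 1: 500 + 150 = 650
  disc 2: 500 + 150 = 650
  disc 3: 500 + 100 + 50 = 650
  disc 4: 450 + 200 = 650
  disc 5: 400 + 100 + 50 = 550
  disc 6: 400 = 400
  disc 7: 350 = 350
Every load is within 650 MB, so 7 discs suffice.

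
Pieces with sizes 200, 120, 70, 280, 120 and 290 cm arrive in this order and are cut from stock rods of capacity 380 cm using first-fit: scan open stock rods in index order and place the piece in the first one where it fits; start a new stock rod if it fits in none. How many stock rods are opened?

  200 → stock rod 1 (new)  [load 200/380]
  120 → stock rod 1  [load 320/380]
  70 → stock rod 2 (new)  [load 70/380]
  280 → stock rod 2  [load 350/380]
  120 → stock rod 3 (new)  [load 120/380]
  290 → stock rod 4 (new)  [load 290/380]
4 stock rods opened.

4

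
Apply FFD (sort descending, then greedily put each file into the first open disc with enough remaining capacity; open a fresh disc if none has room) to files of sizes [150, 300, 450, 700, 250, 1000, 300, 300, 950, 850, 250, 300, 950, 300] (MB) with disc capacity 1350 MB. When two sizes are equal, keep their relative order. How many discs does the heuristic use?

6

Sorted descending: 1000, 950, 950, 850, 700, 450, 300, 300, 300, 300, 300, 250, 250, 150.
  1000 → disc 1 (new)  [load 1000/1350]
  950 → disc 2 (new)  [load 950/1350]
  950 → disc 3 (new)  [load 950/1350]
  850 → disc 4 (new)  [load 850/1350]
  700 → disc 5 (new)  [load 700/1350]
  450 → disc 4  [load 1300/1350]
  300 → disc 1  [load 1300/1350]
  300 → disc 2  [load 1250/1350]
  300 → disc 3  [load 1250/1350]
  300 → disc 5  [load 1000/1350]
  300 → disc 5  [load 1300/1350]
  250 → disc 6 (new)  [load 250/1350]
  250 → disc 6  [load 500/1350]
  150 → disc 6  [load 650/1350]
6 discs opened.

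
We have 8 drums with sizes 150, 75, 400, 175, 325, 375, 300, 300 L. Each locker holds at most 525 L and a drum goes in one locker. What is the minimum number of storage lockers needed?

Total = 400 + 375 + 325 + 300 + 300 + 175 + 150 + 75 = 2100 L.
Lower bound: ⌈2100/525⌉ = 4 storage lockers.
Also, 5 drums each exceed 525/2 L, and no two of those can share a locker, so at least 5 storage lockers are needed.
A packing using 5 storage lockers:
  locker 1: 400 + 75 = 475
  locker 2: 375 + 150 = 525
  locker 3: 325 + 175 = 500
  locker 4: 300 = 300
  locker 5: 300 = 300
This matches the lower bound, so 5 is optimal.

5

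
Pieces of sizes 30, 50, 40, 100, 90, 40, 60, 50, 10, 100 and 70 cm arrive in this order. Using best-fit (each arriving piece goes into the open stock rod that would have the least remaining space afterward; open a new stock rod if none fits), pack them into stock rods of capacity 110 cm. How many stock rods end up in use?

  30 → stock rod 1 (new)  [load 30/110]
  50 → stock rod 1  [load 80/110]
  40 → stock rod 2 (new)  [load 40/110]
  100 → stock rod 3 (new)  [load 100/110]
  90 → stock rod 4 (new)  [load 90/110]
  40 → stock rod 2  [load 80/110]
  60 → stock rod 5 (new)  [load 60/110]
  50 → stock rod 5  [load 110/110]
  10 → stock rod 3  [load 110/110]
  100 → stock rod 6 (new)  [load 100/110]
  70 → stock rod 7 (new)  [load 70/110]
7 stock rods opened.

7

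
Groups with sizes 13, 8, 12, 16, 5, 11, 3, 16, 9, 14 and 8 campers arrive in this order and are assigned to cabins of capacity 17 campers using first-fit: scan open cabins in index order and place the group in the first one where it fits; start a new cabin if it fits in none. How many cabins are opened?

  13 → cabin 1 (new)  [load 13/17]
  8 → cabin 2 (new)  [load 8/17]
  12 → cabin 3 (new)  [load 12/17]
  16 → cabin 4 (new)  [load 16/17]
  5 → cabin 2  [load 13/17]
  11 → cabin 5 (new)  [load 11/17]
  3 → cabin 1  [load 16/17]
  16 → cabin 6 (new)  [load 16/17]
  9 → cabin 7 (new)  [load 9/17]
  14 → cabin 8 (new)  [load 14/17]
  8 → cabin 7  [load 17/17]
8 cabins opened.

8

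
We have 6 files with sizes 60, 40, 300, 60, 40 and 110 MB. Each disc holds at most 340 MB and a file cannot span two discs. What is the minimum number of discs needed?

2

Total = 300 + 110 + 60 + 60 + 40 + 40 = 610 MB.
Lower bound: ⌈610/340⌉ = 2 discs.
A packing using 2 discs:
  disc 1: 300 + 40 = 340
  disc 2: 110 + 60 + 60 + 40 = 270
This matches the lower bound, so 2 is optimal.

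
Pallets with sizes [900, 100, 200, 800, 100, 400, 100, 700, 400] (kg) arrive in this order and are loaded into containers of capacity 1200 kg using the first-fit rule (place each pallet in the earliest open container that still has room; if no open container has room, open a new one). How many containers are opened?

4

  900 → container 1 (new)  [load 900/1200]
  100 → container 1  [load 1000/1200]
  200 → container 1  [load 1200/1200]
  800 → container 2 (new)  [load 800/1200]
  100 → container 2  [load 900/1200]
  400 → container 3 (new)  [load 400/1200]
  100 → container 2  [load 1000/1200]
  700 → container 3  [load 1100/1200]
  400 → container 4 (new)  [load 400/1200]
4 containers opened.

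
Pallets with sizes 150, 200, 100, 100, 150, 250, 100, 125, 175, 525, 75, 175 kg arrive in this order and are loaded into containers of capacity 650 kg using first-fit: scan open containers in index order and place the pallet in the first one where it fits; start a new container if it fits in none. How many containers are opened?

  150 → container 1 (new)  [load 150/650]
  200 → container 1  [load 350/650]
  100 → container 1  [load 450/650]
  100 → container 1  [load 550/650]
  150 → container 2 (new)  [load 150/650]
  250 → container 2  [load 400/650]
  100 → container 1  [load 650/650]
  125 → container 2  [load 525/650]
  175 → container 3 (new)  [load 175/650]
  525 → container 4 (new)  [load 525/650]
  75 → container 2  [load 600/650]
  175 → container 3  [load 350/650]
4 containers opened.

4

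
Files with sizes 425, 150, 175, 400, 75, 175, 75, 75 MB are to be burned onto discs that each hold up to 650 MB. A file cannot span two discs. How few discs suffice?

3

Total = 425 + 400 + 175 + 175 + 150 + 75 + 75 + 75 = 1550 MB.
Lower bound: ⌈1550/650⌉ = 3 discs.
A packing using 3 discs:
  disc 1: 425 + 175 = 600
  disc 2: 400 + 175 + 75 = 650
  disc 3: 150 + 75 + 75 = 300
This matches the lower bound, so 3 is optimal.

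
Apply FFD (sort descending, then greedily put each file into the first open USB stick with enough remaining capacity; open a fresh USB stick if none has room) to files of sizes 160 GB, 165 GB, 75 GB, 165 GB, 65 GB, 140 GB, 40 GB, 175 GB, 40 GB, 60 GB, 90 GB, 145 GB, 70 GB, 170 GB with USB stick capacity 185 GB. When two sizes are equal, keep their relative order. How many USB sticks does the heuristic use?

10

Sorted descending: 175, 170, 165, 165, 160, 145, 140, 90, 75, 70, 65, 60, 40, 40.
  175 → USB stick 1 (new)  [load 175/185]
  170 → USB stick 2 (new)  [load 170/185]
  165 → USB stick 3 (new)  [load 165/185]
  165 → USB stick 4 (new)  [load 165/185]
  160 → USB stick 5 (new)  [load 160/185]
  145 → USB stick 6 (new)  [load 145/185]
  140 → USB stick 7 (new)  [load 140/185]
  90 → USB stick 8 (new)  [load 90/185]
  75 → USB stick 8  [load 165/185]
  70 → USB stick 9 (new)  [load 70/185]
  65 → USB stick 9  [load 135/185]
  60 → USB stick 10 (new)  [load 60/185]
  40 → USB stick 6  [load 185/185]
  40 → USB stick 7  [load 180/185]
10 USB sticks opened.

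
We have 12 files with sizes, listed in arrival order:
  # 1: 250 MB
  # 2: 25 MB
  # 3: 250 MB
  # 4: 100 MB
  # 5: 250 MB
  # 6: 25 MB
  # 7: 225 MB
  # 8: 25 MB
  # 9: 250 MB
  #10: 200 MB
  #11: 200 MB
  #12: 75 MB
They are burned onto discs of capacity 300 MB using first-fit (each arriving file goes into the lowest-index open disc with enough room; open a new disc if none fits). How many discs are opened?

7

  250 → disc 1 (new)  [load 250/300]
  25 → disc 1  [load 275/300]
  250 → disc 2 (new)  [load 250/300]
  100 → disc 3 (new)  [load 100/300]
  250 → disc 4 (new)  [load 250/300]
  25 → disc 1  [load 300/300]
  225 → disc 5 (new)  [load 225/300]
  25 → disc 2  [load 275/300]
  250 → disc 6 (new)  [load 250/300]
  200 → disc 3  [load 300/300]
  200 → disc 7 (new)  [load 200/300]
  75 → disc 5  [load 300/300]
7 discs opened.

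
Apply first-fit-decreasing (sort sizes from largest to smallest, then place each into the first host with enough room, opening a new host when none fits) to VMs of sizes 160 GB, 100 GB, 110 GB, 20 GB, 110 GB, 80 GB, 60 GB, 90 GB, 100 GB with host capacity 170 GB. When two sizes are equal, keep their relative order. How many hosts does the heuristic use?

6

Sorted descending: 160, 110, 110, 100, 100, 90, 80, 60, 20.
  160 → host 1 (new)  [load 160/170]
  110 → host 2 (new)  [load 110/170]
  110 → host 3 (new)  [load 110/170]
  100 → host 4 (new)  [load 100/170]
  100 → host 5 (new)  [load 100/170]
  90 → host 6 (new)  [load 90/170]
  80 → host 6  [load 170/170]
  60 → host 2  [load 170/170]
  20 → host 3  [load 130/170]
6 hosts opened.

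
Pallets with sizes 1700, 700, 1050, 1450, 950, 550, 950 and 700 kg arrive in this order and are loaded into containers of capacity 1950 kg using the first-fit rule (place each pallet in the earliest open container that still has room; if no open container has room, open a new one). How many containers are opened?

  1700 → container 1 (new)  [load 1700/1950]
  700 → container 2 (new)  [load 700/1950]
  1050 → container 2  [load 1750/1950]
  1450 → container 3 (new)  [load 1450/1950]
  950 → container 4 (new)  [load 950/1950]
  550 → container 4  [load 1500/1950]
  950 → container 5 (new)  [load 950/1950]
  700 → container 5  [load 1650/1950]
5 containers opened.

5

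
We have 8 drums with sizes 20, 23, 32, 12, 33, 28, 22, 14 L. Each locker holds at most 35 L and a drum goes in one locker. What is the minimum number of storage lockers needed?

6

Total = 33 + 32 + 28 + 23 + 22 + 20 + 14 + 12 = 184 L.
Lower bound: ⌈184/35⌉ = 6 storage lockers.
A packing using 6 storage lockers:
  locker 1: 33 = 33
  locker 2: 32 = 32
  locker 3: 28 = 28
  locker 4: 23 + 12 = 35
  locker 5: 22 = 22
  locker 6: 20 + 14 = 34
This matches the lower bound, so 6 is optimal.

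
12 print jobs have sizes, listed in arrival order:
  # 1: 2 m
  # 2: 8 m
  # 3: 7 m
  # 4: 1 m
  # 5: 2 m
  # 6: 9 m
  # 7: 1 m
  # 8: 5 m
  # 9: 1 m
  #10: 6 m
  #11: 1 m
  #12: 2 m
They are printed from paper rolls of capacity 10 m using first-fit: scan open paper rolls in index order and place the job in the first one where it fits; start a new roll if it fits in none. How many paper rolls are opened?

  2 → roll 1 (new)  [load 2/10]
  8 → roll 1  [load 10/10]
  7 → roll 2 (new)  [load 7/10]
  1 → roll 2  [load 8/10]
  2 → roll 2  [load 10/10]
  9 → roll 3 (new)  [load 9/10]
  1 → roll 3  [load 10/10]
  5 → roll 4 (new)  [load 5/10]
  1 → roll 4  [load 6/10]
  6 → roll 5 (new)  [load 6/10]
  1 → roll 4  [load 7/10]
  2 → roll 4  [load 9/10]
5 paper rolls opened.

5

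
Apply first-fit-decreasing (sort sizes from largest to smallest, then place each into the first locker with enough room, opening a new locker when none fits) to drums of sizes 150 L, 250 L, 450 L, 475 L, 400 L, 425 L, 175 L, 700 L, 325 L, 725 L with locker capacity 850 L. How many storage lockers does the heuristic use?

Sorted descending: 725, 700, 475, 450, 425, 400, 325, 250, 175, 150.
  725 → locker 1 (new)  [load 725/850]
  700 → locker 2 (new)  [load 700/850]
  475 → locker 3 (new)  [load 475/850]
  450 → locker 4 (new)  [load 450/850]
  425 → locker 5 (new)  [load 425/850]
  400 → locker 4  [load 850/850]
  325 → locker 3  [load 800/850]
  250 → locker 5  [load 675/850]
  175 → locker 5  [load 850/850]
  150 → locker 2  [load 850/850]
5 storage lockers opened.

5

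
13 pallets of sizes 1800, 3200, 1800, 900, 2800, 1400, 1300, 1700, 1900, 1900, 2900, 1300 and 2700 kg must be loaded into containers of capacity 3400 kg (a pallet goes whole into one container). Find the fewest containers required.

Total = 3200 + 2900 + 2800 + 2700 + 1900 + 1900 + 1800 + 1800 + 1700 + 1400 + 1300 + 1300 + 900 = 25600 kg.
Lower bound: ⌈25600/3400⌉ = 8 containers.
A packing using 9 containers:
  container 1: 3200 = 3200
  container 2: 2900 = 2900
  container 3: 2800 = 2800
  container 4: 2700 = 2700
  container 5: 1900 + 1400 = 3300
  container 6: 1900 + 1300 = 3200
  container 7: 1800 + 1300 = 3100
  container 8: 1800 + 900 = 2700
  container 9: 1700 = 1700
No arrangement into 8 containers stays within capacity, so 9 is optimal.

9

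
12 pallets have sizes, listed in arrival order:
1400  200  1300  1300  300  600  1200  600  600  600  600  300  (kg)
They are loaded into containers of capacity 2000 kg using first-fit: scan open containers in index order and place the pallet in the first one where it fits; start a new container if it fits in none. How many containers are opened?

5

  1400 → container 1 (new)  [load 1400/2000]
  200 → container 1  [load 1600/2000]
  1300 → container 2 (new)  [load 1300/2000]
  1300 → container 3 (new)  [load 1300/2000]
  300 → container 1  [load 1900/2000]
  600 → container 2  [load 1900/2000]
  1200 → container 4 (new)  [load 1200/2000]
  600 → container 3  [load 1900/2000]
  600 → container 4  [load 1800/2000]
  600 → container 5 (new)  [load 600/2000]
  600 → container 5  [load 1200/2000]
  300 → container 5  [load 1500/2000]
5 containers opened.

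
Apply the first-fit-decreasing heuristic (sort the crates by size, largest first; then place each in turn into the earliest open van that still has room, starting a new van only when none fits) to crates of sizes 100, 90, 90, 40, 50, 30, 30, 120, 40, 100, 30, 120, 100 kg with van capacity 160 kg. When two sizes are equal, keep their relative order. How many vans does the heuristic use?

Sorted descending: 120, 120, 100, 100, 100, 90, 90, 50, 40, 40, 30, 30, 30.
  120 → van 1 (new)  [load 120/160]
  120 → van 2 (new)  [load 120/160]
  100 → van 3 (new)  [load 100/160]
  100 → van 4 (new)  [load 100/160]
  100 → van 5 (new)  [load 100/160]
  90 → van 6 (new)  [load 90/160]
  90 → van 7 (new)  [load 90/160]
  50 → van 3  [load 150/160]
  40 → van 1  [load 160/160]
  40 → van 2  [load 160/160]
  30 → van 4  [load 130/160]
  30 → van 4  [load 160/160]
  30 → van 5  [load 130/160]
7 vans opened.

7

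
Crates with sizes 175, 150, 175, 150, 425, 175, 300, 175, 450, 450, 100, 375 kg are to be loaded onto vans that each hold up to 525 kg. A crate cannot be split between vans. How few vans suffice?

7

Total = 450 + 450 + 425 + 375 + 300 + 175 + 175 + 175 + 175 + 150 + 150 + 100 = 3100 kg.
Lower bound: ⌈3100/525⌉ = 6 vans.
A packing using 7 vans:
  van 1: 450 = 450
  van 2: 450 = 450
  van 3: 425 + 100 = 525
  van 4: 375 + 150 = 525
  van 5: 300 + 175 = 475
  van 6: 175 + 175 + 175 = 525
  van 7: 150 = 150
No arrangement into 6 vans stays within capacity, so 7 is optimal.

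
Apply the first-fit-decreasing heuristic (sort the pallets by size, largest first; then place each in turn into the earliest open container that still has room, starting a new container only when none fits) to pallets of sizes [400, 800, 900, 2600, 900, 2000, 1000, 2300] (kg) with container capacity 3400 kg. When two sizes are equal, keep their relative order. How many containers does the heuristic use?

4

Sorted descending: 2600, 2300, 2000, 1000, 900, 900, 800, 400.
  2600 → container 1 (new)  [load 2600/3400]
  2300 → container 2 (new)  [load 2300/3400]
  2000 → container 3 (new)  [load 2000/3400]
  1000 → container 2  [load 3300/3400]
  900 → container 3  [load 2900/3400]
  900 → container 4 (new)  [load 900/3400]
  800 → container 1  [load 3400/3400]
  400 → container 3  [load 3300/3400]
4 containers opened.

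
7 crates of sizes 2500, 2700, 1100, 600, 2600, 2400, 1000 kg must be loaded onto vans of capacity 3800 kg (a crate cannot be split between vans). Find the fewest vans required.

Total = 2700 + 2600 + 2500 + 2400 + 1100 + 1000 + 600 = 12900 kg.
Lower bound: ⌈12900/3800⌉ = 4 vans.
A packing using 4 vans:
  van 1: 2700 + 1100 = 3800
  van 2: 2600 + 1000 = 3600
  van 3: 2500 + 600 = 3100
  van 4: 2400 = 2400
This matches the lower bound, so 4 is optimal.

4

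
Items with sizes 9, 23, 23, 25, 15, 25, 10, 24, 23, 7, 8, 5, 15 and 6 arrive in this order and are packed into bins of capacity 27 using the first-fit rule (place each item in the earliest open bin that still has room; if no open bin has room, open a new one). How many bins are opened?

  9 → bin 1 (new)  [load 9/27]
  23 → bin 2 (new)  [load 23/27]
  23 → bin 3 (new)  [load 23/27]
  25 → bin 4 (new)  [load 25/27]
  15 → bin 1  [load 24/27]
  25 → bin 5 (new)  [load 25/27]
  10 → bin 6 (new)  [load 10/27]
  24 → bin 7 (new)  [load 24/27]
  23 → bin 8 (new)  [load 23/27]
  7 → bin 6  [load 17/27]
  8 → bin 6  [load 25/27]
  5 → bin 9 (new)  [load 5/27]
  15 → bin 9  [load 20/27]
  6 → bin 9  [load 26/27]
9 bins opened.

9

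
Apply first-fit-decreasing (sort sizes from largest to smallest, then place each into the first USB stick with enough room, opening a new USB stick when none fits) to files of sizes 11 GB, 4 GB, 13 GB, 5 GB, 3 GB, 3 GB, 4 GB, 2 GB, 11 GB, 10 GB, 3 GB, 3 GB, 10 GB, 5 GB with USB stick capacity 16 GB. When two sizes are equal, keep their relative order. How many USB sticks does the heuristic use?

Sorted descending: 13, 11, 11, 10, 10, 5, 5, 4, 4, 3, 3, 3, 3, 2.
  13 → USB stick 1 (new)  [load 13/16]
  11 → USB stick 2 (new)  [load 11/16]
  11 → USB stick 3 (new)  [load 11/16]
  10 → USB stick 4 (new)  [load 10/16]
  10 → USB stick 5 (new)  [load 10/16]
  5 → USB stick 2  [load 16/16]
  5 → USB stick 3  [load 16/16]
  4 → USB stick 4  [load 14/16]
  4 → USB stick 5  [load 14/16]
  3 → USB stick 1  [load 16/16]
  3 → USB stick 6 (new)  [load 3/16]
  3 → USB stick 6  [load 6/16]
  3 → USB stick 6  [load 9/16]
  2 → USB stick 4  [load 16/16]
6 USB sticks opened.

6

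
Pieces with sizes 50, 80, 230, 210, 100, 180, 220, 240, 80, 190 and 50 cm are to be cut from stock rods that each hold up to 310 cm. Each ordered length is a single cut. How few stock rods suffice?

6

Total = 240 + 230 + 220 + 210 + 190 + 180 + 100 + 80 + 80 + 50 + 50 = 1630 cm.
Lower bound: ⌈1630/310⌉ = 6 stock rods.
A packing using 6 stock rods:
  stock rod 1: 240 + 50 = 290
  stock rod 2: 230 + 80 = 310
  stock rod 3: 220 + 80 = 300
  stock rod 4: 210 + 100 = 310
  stock rod 5: 190 + 50 = 240
  stock rod 6: 180 = 180
This matches the lower bound, so 6 is optimal.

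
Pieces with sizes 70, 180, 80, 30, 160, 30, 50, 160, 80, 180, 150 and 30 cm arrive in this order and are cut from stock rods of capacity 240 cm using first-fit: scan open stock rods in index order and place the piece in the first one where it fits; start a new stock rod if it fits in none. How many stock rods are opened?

6

  70 → stock rod 1 (new)  [load 70/240]
  180 → stock rod 2 (new)  [load 180/240]
  80 → stock rod 1  [load 150/240]
  30 → stock rod 1  [load 180/240]
  160 → stock rod 3 (new)  [load 160/240]
  30 → stock rod 1  [load 210/240]
  50 → stock rod 2  [load 230/240]
  160 → stock rod 4 (new)  [load 160/240]
  80 → stock rod 3  [load 240/240]
  180 → stock rod 5 (new)  [load 180/240]
  150 → stock rod 6 (new)  [load 150/240]
  30 → stock rod 1  [load 240/240]
6 stock rods opened.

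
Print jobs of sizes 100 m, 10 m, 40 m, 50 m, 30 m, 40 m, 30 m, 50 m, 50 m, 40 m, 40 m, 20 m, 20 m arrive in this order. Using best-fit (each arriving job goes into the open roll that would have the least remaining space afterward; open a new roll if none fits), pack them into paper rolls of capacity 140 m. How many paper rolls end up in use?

4

  100 → roll 1 (new)  [load 100/140]
  10 → roll 1  [load 110/140]
  40 → roll 2 (new)  [load 40/140]
  50 → roll 2  [load 90/140]
  30 → roll 1  [load 140/140]
  40 → roll 2  [load 130/140]
  30 → roll 3 (new)  [load 30/140]
  50 → roll 3  [load 80/140]
  50 → roll 3  [load 130/140]
  40 → roll 4 (new)  [load 40/140]
  40 → roll 4  [load 80/140]
  20 → roll 4  [load 100/140]
  20 → roll 4  [load 120/140]
4 paper rolls opened.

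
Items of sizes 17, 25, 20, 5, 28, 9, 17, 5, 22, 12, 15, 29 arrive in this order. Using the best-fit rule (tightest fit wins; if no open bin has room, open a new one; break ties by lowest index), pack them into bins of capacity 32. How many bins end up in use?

8

  17 → bin 1 (new)  [load 17/32]
  25 → bin 2 (new)  [load 25/32]
  20 → bin 3 (new)  [load 20/32]
  5 → bin 2  [load 30/32]
  28 → bin 4 (new)  [load 28/32]
  9 → bin 3  [load 29/32]
  17 → bin 5 (new)  [load 17/32]
  5 → bin 1  [load 22/32]
  22 → bin 6 (new)  [load 22/32]
  12 → bin 5  [load 29/32]
  15 → bin 7 (new)  [load 15/32]
  29 → bin 8 (new)  [load 29/32]
8 bins opened.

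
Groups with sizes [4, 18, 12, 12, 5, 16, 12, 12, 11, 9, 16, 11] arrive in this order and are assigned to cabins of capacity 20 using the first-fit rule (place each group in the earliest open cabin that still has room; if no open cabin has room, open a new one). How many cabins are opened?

9

  4 → cabin 1 (new)  [load 4/20]
  18 → cabin 2 (new)  [load 18/20]
  12 → cabin 1  [load 16/20]
  12 → cabin 3 (new)  [load 12/20]
  5 → cabin 3  [load 17/20]
  16 → cabin 4 (new)  [load 16/20]
  12 → cabin 5 (new)  [load 12/20]
  12 → cabin 6 (new)  [load 12/20]
  11 → cabin 7 (new)  [load 11/20]
  9 → cabin 7  [load 20/20]
  16 → cabin 8 (new)  [load 16/20]
  11 → cabin 9 (new)  [load 11/20]
9 cabins opened.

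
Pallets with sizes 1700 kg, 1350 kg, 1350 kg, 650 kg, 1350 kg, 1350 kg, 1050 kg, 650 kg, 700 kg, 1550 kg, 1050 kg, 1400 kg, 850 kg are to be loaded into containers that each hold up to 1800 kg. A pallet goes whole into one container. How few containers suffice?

Total = 1700 + 1550 + 1400 + 1350 + 1350 + 1350 + 1350 + 1050 + 1050 + 850 + 700 + 650 + 650 = 15000 kg.
Lower bound: ⌈15000/1800⌉ = 9 containers.
A packing using 10 containers:
  container 1: 1700 = 1700
  container 2: 1550 = 1550
  container 3: 1400 = 1400
  container 4: 1350 = 1350
  container 5: 1350 = 1350
  container 6: 1350 = 1350
  container 7: 1350 = 1350
  container 8: 1050 + 700 = 1750
  container 9: 1050 + 650 = 1700
  container 10: 850 + 650 = 1500
No arrangement into 9 containers stays within capacity, so 10 is optimal.

10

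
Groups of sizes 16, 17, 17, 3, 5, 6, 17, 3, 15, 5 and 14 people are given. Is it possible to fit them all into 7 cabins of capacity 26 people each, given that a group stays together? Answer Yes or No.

A valid assignment using 6 cabins:
  cabin 1: 17 + 6 + 3 = 26
  cabin 2: 17 + 5 + 3 = 25
  cabin 3: 17 + 5 = 22
  cabin 4: 16 = 16
  cabin 5: 15 = 15
  cabin 6: 14 = 14
That uses only 6 ≤ 7, so 7 cabins are enough.

Yes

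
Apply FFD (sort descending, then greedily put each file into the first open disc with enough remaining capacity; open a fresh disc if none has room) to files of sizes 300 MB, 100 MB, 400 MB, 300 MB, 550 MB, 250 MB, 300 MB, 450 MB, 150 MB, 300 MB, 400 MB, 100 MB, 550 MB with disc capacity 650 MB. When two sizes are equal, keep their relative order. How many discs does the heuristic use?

7

Sorted descending: 550, 550, 450, 400, 400, 300, 300, 300, 300, 250, 150, 100, 100.
  550 → disc 1 (new)  [load 550/650]
  550 → disc 2 (new)  [load 550/650]
  450 → disc 3 (new)  [load 450/650]
  400 → disc 4 (new)  [load 400/650]
  400 → disc 5 (new)  [load 400/650]
  300 → disc 6 (new)  [load 300/650]
  300 → disc 6  [load 600/650]
  300 → disc 7 (new)  [load 300/650]
  300 → disc 7  [load 600/650]
  250 → disc 4  [load 650/650]
  150 → disc 3  [load 600/650]
  100 → disc 1  [load 650/650]
  100 → disc 2  [load 650/650]
7 discs opened.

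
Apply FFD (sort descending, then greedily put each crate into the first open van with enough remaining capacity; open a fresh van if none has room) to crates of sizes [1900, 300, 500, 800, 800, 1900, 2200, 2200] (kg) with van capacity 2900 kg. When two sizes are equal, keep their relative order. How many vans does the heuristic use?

Sorted descending: 2200, 2200, 1900, 1900, 800, 800, 500, 300.
  2200 → van 1 (new)  [load 2200/2900]
  2200 → van 2 (new)  [load 2200/2900]
  1900 → van 3 (new)  [load 1900/2900]
  1900 → van 4 (new)  [load 1900/2900]
  800 → van 3  [load 2700/2900]
  800 → van 4  [load 2700/2900]
  500 → van 1  [load 2700/2900]
  300 → van 2  [load 2500/2900]
4 vans opened.

4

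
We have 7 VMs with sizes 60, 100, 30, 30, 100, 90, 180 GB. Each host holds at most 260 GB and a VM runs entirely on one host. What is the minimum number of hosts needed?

3

Total = 180 + 100 + 100 + 90 + 60 + 30 + 30 = 590 GB.
Lower bound: ⌈590/260⌉ = 3 hosts.
A packing using 3 hosts:
  host 1: 180 + 60 = 240
  host 2: 100 + 100 + 30 + 30 = 260
  host 3: 90 = 90
This matches the lower bound, so 3 is optimal.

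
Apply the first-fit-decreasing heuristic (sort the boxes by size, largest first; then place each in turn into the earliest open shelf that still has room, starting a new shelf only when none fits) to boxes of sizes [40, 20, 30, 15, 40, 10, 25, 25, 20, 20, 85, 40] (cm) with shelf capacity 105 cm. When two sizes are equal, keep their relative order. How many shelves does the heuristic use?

4

Sorted descending: 85, 40, 40, 40, 30, 25, 25, 20, 20, 20, 15, 10.
  85 → shelf 1 (new)  [load 85/105]
  40 → shelf 2 (new)  [load 40/105]
  40 → shelf 2  [load 80/105]
  40 → shelf 3 (new)  [load 40/105]
  30 → shelf 3  [load 70/105]
  25 → shelf 2  [load 105/105]
  25 → shelf 3  [load 95/105]
  20 → shelf 1  [load 105/105]
  20 → shelf 4 (new)  [load 20/105]
  20 → shelf 4  [load 40/105]
  15 → shelf 4  [load 55/105]
  10 → shelf 3  [load 105/105]
4 shelves opened.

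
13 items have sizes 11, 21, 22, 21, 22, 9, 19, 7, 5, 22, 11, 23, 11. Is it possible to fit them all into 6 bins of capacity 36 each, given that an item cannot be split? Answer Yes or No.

No

Total = 204; ⌈204/36⌉ = 6.
7 items each exceed half the capacity and cannot share a bin, forcing at least 7 bins.
At least 7 bins are required, but only 6 are allowed.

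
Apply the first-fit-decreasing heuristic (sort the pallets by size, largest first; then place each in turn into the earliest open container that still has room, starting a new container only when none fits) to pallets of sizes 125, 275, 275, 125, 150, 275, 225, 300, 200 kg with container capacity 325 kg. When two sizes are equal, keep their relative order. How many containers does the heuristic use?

7

Sorted descending: 300, 275, 275, 275, 225, 200, 150, 125, 125.
  300 → container 1 (new)  [load 300/325]
  275 → container 2 (new)  [load 275/325]
  275 → container 3 (new)  [load 275/325]
  275 → container 4 (new)  [load 275/325]
  225 → container 5 (new)  [load 225/325]
  200 → container 6 (new)  [load 200/325]
  150 → container 7 (new)  [load 150/325]
  125 → container 6  [load 325/325]
  125 → container 7  [load 275/325]
7 containers opened.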